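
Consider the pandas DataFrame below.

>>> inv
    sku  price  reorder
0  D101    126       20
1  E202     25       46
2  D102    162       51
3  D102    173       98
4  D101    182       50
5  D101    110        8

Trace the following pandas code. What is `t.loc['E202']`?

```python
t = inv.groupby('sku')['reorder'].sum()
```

46

group by sku, sum of reorder:
sku
D101     78
D102    149
E202     46
Name: reorder, dtype: int64
Hence 46.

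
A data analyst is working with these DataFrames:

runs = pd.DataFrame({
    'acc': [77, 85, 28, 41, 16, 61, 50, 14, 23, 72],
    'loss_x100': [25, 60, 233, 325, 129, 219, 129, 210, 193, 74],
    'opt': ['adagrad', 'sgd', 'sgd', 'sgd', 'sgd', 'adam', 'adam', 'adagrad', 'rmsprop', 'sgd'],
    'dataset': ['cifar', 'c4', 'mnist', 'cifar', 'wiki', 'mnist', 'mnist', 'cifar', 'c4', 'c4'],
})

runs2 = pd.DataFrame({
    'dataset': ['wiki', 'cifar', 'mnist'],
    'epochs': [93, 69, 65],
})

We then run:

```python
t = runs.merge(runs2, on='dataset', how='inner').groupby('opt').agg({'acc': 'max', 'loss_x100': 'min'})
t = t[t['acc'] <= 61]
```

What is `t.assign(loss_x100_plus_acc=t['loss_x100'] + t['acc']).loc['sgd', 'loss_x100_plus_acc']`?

170

merge on 'dataset' (how='inner') → 7 rows:
   acc  loss_x100      opt dataset  epochs
0   77         25  adagrad   cifar      69
1   28        233      sgd   mnist      65
2   41        325      sgd   cifar      69
3   16        129      sgd    wiki      93
4   61        219     adam   mnist      65
5   50        129     adam   mnist      65
6   14        210  adagrad   cifar      69
group by opt: max(acc), min(loss_x100):
         acc  loss_x100
opt                    
adagrad   77         25
adam      61        129
sgd       41        129
filter rows where acc <= 61:
      acc  loss_x100
opt                 
adam   61        129
sgd    41        129
add column loss_x100_plus_acc = t['loss_x100'] + t['acc']:
      acc  loss_x100  loss_x100_plus_acc
opt                                     
adam   61        129                 190
sgd    41        129                 170
So loc['sgd', 'loss_x100_plus_acc'] = 170.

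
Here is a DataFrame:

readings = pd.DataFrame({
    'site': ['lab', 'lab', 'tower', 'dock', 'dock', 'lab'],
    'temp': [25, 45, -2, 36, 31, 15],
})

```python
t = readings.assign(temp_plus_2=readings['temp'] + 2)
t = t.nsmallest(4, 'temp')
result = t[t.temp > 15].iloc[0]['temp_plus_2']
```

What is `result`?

27

add column temp_plus_2 = readings['temp'] + 2:
    site  temp  temp_plus_2
0    lab    25           27
1    lab    45           47
2  tower    -2            0
3   dock    36           38
4   dock    31           33
5    lab    15           17
take 4 rows with smallest temp:
    site  temp  temp_plus_2
2  tower    -2            0
5    lab    15           17
0    lab    25           27
4   dock    31           33
filter rows where temp > 15:
   site  temp  temp_plus_2
0   lab    25           27
4  dock    31           33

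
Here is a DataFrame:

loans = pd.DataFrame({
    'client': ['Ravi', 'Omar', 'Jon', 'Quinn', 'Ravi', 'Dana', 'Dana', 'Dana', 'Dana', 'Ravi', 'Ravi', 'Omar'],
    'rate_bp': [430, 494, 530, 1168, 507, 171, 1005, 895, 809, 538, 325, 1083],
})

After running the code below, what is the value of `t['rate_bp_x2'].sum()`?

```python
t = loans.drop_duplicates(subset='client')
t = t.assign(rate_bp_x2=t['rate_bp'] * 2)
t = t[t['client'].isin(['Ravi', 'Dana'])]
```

1202

drop duplicate client (keep=first):
  client  rate_bp
0   Ravi      430
1   Omar      494
2    Jon      530
3  Quinn     1168
5   Dana      171
add column rate_bp_x2 = t['rate_bp'] * 2:
  client  rate_bp  rate_bp_x2
0   Ravi      430         860
1   Omar      494         988
2    Jon      530        1060
3  Quinn     1168        2336
5   Dana      171         342
filter rows where client in ['Ravi', 'Dana']:
  client  rate_bp  rate_bp_x2
0   Ravi      430         860
5   Dana      171         342
Taking the sum of column 'rate_bp_x2' gives 1202.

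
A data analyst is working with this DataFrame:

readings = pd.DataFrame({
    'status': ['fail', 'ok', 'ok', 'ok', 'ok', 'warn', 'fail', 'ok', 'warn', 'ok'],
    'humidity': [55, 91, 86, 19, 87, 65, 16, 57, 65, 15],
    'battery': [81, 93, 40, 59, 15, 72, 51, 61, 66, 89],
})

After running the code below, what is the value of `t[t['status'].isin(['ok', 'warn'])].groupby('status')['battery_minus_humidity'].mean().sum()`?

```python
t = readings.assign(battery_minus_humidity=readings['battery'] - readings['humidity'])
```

4.33333333333

add column battery_minus_humidity = readings['battery'] - readings['humidity']:
  status  humidity  battery  battery_minus_humidity
0   fail        55       81                      26
1     ok        91       93                       2
2     ok        86       40                     -46
3     ok        19       59                      40
4     ok        87       15                     -72
5   warn        65       72                       7
6   fail        16       51                      35
7     ok        57       61                       4
8   warn        65       66                       1
9     ok        15       89                      74
filter rows where status in ['ok', 'warn']:
  status  humidity  battery  battery_minus_humidity
1     ok        91       93                       2
2     ok        86       40                     -46
3     ok        19       59                      40
4     ok        87       15                     -72
5   warn        65       72                       7
7     ok        57       61                       4
8   warn        65       66                       1
9     ok        15       89                      74
group by status, mean of battery_minus_humidity:
status
ok      0.333333
warn    4.000000
Name: battery_minus_humidity, dtype: float64
So sum() = 4.33333333333.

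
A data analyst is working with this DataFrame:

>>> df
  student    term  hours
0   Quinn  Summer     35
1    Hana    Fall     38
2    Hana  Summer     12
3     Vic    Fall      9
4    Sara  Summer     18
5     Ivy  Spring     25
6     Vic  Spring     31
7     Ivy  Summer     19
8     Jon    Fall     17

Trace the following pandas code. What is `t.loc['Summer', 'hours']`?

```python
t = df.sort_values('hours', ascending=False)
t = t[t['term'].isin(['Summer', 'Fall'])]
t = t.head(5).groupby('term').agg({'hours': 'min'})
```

sort by hours descending:
  student    term  hours
1    Hana    Fall     38
0   Quinn  Summer     35
6     Vic  Spring     31
5     Ivy  Spring     25
7     Ivy  Summer     19
4    Sara  Summer     18
8     Jon    Fall     17
2    Hana  Summer     12
3     Vic    Fall      9
filter rows where term in ['Summer', 'Fall']:
  student    term  hours
1    Hana    Fall     38
0   Quinn  Summer     35
7     Ivy  Summer     19
4    Sara  Summer     18
8     Jon    Fall     17
2    Hana  Summer     12
3     Vic    Fall      9
take first 5 rows:
  student    term  hours
1    Hana    Fall     38
0   Quinn  Summer     35
7     Ivy  Summer     19
4    Sara  Summer     18
8     Jon    Fall     17
group by term, min of hours:
        hours
term         
Fall       17
Summer     18
Hence 18.

18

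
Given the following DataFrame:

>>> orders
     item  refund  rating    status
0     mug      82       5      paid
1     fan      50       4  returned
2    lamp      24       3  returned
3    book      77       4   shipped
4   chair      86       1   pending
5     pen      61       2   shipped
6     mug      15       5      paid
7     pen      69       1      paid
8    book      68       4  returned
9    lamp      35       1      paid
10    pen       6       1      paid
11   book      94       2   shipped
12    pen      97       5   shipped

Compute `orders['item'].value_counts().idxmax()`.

value_counts of item:
item
pen      4
book     3
mug      2
lamp     2
fan      1
chair    1
Name: count, dtype: int64
The label with the largest value is pen.

pen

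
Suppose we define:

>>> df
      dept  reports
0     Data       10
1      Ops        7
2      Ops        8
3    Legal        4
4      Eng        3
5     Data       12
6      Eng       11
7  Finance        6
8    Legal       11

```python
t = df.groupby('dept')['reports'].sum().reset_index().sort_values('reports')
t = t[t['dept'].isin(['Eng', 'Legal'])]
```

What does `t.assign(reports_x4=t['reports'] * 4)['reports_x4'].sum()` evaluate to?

116

group by dept, sum of reports:
dept
Data       22
Eng        14
Finance     6
Legal      15
Ops        15
Name: reports, dtype: int64
reset_index():
      dept  reports
0     Data       22
1      Eng       14
2  Finance        6
3    Legal       15
4      Ops       15
sort by reports:
      dept  reports
2  Finance        6
1      Eng       14
3    Legal       15
4      Ops       15
0     Data       22
filter rows where dept in ['Eng', 'Legal']:
    dept  reports
1    Eng       14
3  Legal       15
add column reports_x4 = t['reports'] * 4:
    dept  reports  reports_x4
1    Eng       14          56
3  Legal       15          60
Hence 116.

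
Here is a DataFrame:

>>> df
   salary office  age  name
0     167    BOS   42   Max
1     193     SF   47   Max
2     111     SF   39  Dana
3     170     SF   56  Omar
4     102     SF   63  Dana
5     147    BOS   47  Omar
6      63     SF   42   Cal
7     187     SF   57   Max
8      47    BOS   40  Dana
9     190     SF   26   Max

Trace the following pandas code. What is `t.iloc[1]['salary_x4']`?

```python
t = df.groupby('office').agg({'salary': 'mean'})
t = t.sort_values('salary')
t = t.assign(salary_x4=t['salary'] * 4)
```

580.571428571

group by office, mean of salary:
            salary
office            
BOS     120.333333
SF      145.142857
sort by salary:
            salary
office            
BOS     120.333333
SF      145.142857
add column salary_x4 = t['salary'] * 4:
            salary   salary_x4
office                        
BOS     120.333333  481.333333
SF      145.142857  580.571429
Taking the value at position 1, column 'salary_x4' gives 580.571428571.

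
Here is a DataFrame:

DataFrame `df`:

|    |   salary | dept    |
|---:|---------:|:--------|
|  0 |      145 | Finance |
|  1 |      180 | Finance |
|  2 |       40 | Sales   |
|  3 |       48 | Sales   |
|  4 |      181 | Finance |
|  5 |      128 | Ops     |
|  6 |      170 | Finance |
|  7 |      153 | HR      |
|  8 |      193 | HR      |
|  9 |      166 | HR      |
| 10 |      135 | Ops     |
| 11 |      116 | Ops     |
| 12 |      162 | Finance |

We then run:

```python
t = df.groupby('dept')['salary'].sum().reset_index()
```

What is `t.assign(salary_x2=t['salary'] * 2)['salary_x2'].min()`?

group by dept, sum of salary:
dept
Finance    838
HR         512
Ops        379
Sales       88
Name: salary, dtype: int64
reset_index():
      dept  salary
0  Finance     838
1       HR     512
2      Ops     379
3    Sales      88
add column salary_x2 = t['salary'] * 2:
      dept  salary  salary_x2
0  Finance     838       1676
1       HR     512       1024
2      Ops     379        758
3    Sales      88        176

176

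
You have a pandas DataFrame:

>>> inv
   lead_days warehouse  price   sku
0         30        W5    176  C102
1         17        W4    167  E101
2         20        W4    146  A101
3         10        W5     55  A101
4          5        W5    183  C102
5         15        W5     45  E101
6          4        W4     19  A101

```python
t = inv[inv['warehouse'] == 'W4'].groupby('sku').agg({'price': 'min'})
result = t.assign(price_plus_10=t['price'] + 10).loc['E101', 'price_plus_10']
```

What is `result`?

177

filter rows where warehouse == 'W4':
   lead_days warehouse  price   sku
1         17        W4    167  E101
2         20        W4    146  A101
6          4        W4     19  A101
group by sku, min of price:
      price
sku        
A101     19
E101    167
add column price_plus_10 = t['price'] + 10:
      price  price_plus_10
sku                       
A101     19             29
E101    167            177
So loc['E101', 'price_plus_10'] = 177.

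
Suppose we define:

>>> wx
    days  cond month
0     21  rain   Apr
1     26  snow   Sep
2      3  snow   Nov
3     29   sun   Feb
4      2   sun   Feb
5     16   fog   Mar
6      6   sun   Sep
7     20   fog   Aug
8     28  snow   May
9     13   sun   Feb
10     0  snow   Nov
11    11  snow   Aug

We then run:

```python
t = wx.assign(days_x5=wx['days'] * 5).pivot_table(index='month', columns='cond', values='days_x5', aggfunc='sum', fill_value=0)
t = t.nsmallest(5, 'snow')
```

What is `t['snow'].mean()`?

add column days_x5 = wx['days'] * 5:
    days  cond month  days_x5
0     21  rain   Apr      105
1     26  snow   Sep      130
2      3  snow   Nov       15
3     29   sun   Feb      145
4      2   sun   Feb       10
5     16   fog   Mar       80
6      6   sun   Sep       30
7     20   fog   Aug      100
8     28  snow   May      140
9     13   sun   Feb       65
10     0  snow   Nov        0
11    11  snow   Aug       55
pivot: rows=month, cols=cond, sum(days_x5):
cond   fog  rain  snow  sun
month                      
Apr      0   105     0    0
Aug    100     0    55    0
Feb      0     0     0  220
Mar     80     0     0    0
May      0     0   140    0
Nov      0     0    15    0
Sep      0     0   130   30
take 5 rows with smallest snow:
cond   fog  rain  snow  sun
month                      
Apr      0   105     0    0
Feb      0     0     0  220
Mar     80     0     0    0
Nov      0     0    15    0
Aug    100     0    55    0
The mean of column 'snow' is 14.0.

14.0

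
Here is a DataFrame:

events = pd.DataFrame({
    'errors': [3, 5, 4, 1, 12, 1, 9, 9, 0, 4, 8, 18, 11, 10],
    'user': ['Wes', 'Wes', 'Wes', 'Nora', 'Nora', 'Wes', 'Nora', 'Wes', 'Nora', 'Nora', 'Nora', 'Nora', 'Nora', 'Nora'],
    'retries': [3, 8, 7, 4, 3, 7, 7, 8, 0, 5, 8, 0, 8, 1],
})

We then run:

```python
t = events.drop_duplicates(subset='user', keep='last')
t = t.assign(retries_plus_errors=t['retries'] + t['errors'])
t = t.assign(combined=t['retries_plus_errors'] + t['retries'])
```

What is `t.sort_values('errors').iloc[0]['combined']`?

25

drop duplicate user (keep=last):
    errors  user  retries
7        9   Wes        8
13      10  Nora        1
add column retries_plus_errors = t['retries'] + t['errors']:
    errors  user  retries  retries_plus_errors
7        9   Wes        8                   17
13      10  Nora        1                   11
add column combined = t['retries_plus_errors'] + t['retries']:
    errors  user  retries  retries_plus_errors  combined
7        9   Wes        8                   17        25
13      10  Nora        1                   11        12
sort by errors:
    errors  user  retries  retries_plus_errors  combined
7        9   Wes        8                   17        25
13      10  Nora        1                   11        12
Finally, value at position 0, column 'combined' = 25.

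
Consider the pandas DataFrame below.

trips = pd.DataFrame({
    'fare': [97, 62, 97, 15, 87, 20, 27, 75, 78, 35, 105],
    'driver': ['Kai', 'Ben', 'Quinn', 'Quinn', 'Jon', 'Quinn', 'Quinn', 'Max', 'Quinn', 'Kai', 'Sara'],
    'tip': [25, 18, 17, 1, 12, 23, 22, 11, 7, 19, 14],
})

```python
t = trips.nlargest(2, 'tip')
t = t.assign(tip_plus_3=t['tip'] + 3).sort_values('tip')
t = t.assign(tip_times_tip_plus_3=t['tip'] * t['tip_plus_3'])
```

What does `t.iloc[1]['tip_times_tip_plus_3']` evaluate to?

700

take 2 rows with largest tip:
   fare driver  tip
0    97    Kai   25
5    20  Quinn   23
add column tip_plus_3 = t['tip'] + 3:
   fare driver  tip  tip_plus_3
0    97    Kai   25          28
5    20  Quinn   23          26
sort by tip:
   fare driver  tip  tip_plus_3
5    20  Quinn   23          26
0    97    Kai   25          28
add column tip_times_tip_plus_3 = t['tip'] * t['tip_plus_3']:
   fare driver  tip  tip_plus_3  tip_times_tip_plus_3
5    20  Quinn   23          26                   598
0    97    Kai   25          28                   700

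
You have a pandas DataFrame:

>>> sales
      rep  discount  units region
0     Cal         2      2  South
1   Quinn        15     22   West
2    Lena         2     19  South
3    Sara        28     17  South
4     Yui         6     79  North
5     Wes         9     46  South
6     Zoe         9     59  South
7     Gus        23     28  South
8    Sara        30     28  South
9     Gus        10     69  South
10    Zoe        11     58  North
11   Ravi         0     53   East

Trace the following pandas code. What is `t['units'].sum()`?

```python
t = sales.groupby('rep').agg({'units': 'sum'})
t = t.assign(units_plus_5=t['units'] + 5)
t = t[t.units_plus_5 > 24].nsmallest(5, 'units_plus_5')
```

group by rep, sum of units:
       units
rep         
Cal        2
Gus       97
Lena      19
Quinn     22
Ravi      53
Sara      45
Wes       46
Yui       79
Zoe      117
add column units_plus_5 = t['units'] + 5:
       units  units_plus_5
rep                       
Cal        2             7
Gus       97           102
Lena      19            24
Quinn     22            27
Ravi      53            58
Sara      45            50
Wes       46            51
Yui       79            84
Zoe      117           122
filter rows where units_plus_5 > 24:
       units  units_plus_5
rep                       
Gus       97           102
Quinn     22            27
Ravi      53            58
Sara      45            50
Wes       46            51
Yui       79            84
Zoe      117           122
take 5 rows with smallest units_plus_5:
       units  units_plus_5
rep                       
Quinn     22            27
Sara      45            50
Wes       46            51
Ravi      53            58
Yui       79            84
The sum of column 'units' is 245.

245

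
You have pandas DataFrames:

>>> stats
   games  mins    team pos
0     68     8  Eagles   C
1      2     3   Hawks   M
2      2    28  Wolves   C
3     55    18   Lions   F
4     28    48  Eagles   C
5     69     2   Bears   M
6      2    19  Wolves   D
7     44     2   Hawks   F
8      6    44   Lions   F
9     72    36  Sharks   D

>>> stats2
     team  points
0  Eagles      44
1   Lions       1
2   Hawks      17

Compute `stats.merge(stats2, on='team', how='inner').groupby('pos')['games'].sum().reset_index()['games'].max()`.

105

merge on 'team' (how='inner') → 6 rows:
   games  mins    team pos  points
0     68     8  Eagles   C      44
1      2     3   Hawks   M      17
2     55    18   Lions   F       1
3     28    48  Eagles   C      44
4     44     2   Hawks   F      17
5      6    44   Lions   F       1
group by pos, sum of games:
pos
C     96
F    105
M      2
Name: games, dtype: int64
reset_index():
  pos  games
0   C     96
1   F    105
2   M      2
The max of column 'games' is 105.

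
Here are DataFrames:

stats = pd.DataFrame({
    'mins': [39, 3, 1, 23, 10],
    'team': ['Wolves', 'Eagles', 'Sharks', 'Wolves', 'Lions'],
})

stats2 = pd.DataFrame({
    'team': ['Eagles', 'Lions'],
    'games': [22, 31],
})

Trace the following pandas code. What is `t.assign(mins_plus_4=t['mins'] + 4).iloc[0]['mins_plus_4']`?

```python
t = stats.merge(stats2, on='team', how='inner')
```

merge on 'team' (how='inner') → 2 rows:
   mins    team  games
0     3  Eagles     22
1    10   Lions     31
add column mins_plus_4 = t['mins'] + 4:
   mins    team  games  mins_plus_4
0     3  Eagles     22            7
1    10   Lions     31           14

7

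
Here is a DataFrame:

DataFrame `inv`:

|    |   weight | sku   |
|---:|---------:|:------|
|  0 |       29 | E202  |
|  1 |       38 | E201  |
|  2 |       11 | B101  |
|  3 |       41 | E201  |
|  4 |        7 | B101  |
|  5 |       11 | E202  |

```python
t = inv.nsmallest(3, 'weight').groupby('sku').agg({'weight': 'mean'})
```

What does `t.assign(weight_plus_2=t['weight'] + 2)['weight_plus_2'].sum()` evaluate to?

take 3 rows with smallest weight:
   weight   sku
4       7  B101
2      11  B101
5      11  E202
group by sku, mean of weight:
      weight
sku         
B101     9.0
E202    11.0
add column weight_plus_2 = t['weight'] + 2:
      weight  weight_plus_2
sku                        
B101     9.0           11.0
E202    11.0           13.0

24.0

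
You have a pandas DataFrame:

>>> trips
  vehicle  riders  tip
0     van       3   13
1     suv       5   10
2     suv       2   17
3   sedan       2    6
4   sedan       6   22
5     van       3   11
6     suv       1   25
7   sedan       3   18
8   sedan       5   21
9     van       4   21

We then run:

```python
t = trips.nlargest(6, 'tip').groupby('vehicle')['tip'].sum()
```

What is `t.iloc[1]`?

42

take 6 rows with largest tip:
  vehicle  riders  tip
6     suv       1   25
4   sedan       6   22
8   sedan       5   21
9     van       4   21
7   sedan       3   18
2     suv       2   17
group by vehicle, sum of tip:
vehicle
sedan    61
suv      42
van      21
Name: tip, dtype: int64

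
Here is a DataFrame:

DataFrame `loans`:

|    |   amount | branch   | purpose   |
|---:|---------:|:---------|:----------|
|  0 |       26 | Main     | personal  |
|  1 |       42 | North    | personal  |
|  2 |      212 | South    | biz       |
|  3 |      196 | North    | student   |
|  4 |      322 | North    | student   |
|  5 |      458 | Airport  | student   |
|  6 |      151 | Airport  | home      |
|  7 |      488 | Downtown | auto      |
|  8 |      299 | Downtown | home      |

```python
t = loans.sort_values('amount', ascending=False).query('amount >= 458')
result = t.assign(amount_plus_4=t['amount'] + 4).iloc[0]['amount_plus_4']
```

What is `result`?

sort by amount descending:
   amount    branch   purpose
7     488  Downtown      auto
5     458   Airport   student
4     322     North   student
8     299  Downtown      home
2     212     South       biz
3     196     North   student
6     151   Airport      home
1      42     North  personal
0      26      Main  personal
filter rows where amount >= 458:
   amount    branch  purpose
7     488  Downtown     auto
5     458   Airport  student
add column amount_plus_4 = t['amount'] + 4:
   amount    branch  purpose  amount_plus_4
7     488  Downtown     auto            492
5     458   Airport  student            462

492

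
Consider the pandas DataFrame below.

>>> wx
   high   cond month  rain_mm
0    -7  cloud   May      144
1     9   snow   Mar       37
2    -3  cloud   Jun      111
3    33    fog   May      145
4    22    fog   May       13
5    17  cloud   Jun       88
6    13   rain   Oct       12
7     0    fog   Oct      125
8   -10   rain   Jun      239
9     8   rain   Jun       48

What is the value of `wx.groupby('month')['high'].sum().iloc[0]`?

group by month, sum of high:
month
Jun    12
Mar     9
May    48
Oct    13
Name: high, dtype: int64
The value at position 0 is 12.

12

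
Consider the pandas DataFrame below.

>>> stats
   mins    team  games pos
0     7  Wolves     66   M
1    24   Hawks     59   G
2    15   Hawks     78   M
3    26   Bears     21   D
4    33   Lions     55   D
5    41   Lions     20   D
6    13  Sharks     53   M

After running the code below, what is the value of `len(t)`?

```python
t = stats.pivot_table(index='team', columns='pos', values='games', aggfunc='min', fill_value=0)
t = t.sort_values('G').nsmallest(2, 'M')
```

2

pivot: rows=team, cols=pos, min(games):
pos      D   G   M
team              
Bears   21   0   0
Hawks    0  59  78
Lions   20   0   0
Sharks   0   0  53
Wolves   0   0  66
sort by G:
pos      D   G   M
team              
Bears   21   0   0
Lions   20   0   0
Sharks   0   0  53
Wolves   0   0  66
Hawks    0  59  78
take 2 rows with smallest M:
pos     D  G  M
team           
Bears  21  0  0
Lions  20  0  0
Finally, number of rows = 2.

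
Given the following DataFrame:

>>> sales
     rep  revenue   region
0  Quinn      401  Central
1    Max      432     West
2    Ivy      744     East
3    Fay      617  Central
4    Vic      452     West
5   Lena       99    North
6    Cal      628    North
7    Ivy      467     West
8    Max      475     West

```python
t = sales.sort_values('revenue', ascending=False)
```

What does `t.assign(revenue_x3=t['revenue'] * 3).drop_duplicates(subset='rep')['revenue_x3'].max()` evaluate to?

2232

sort by revenue descending:
     rep  revenue   region
2    Ivy      744     East
6    Cal      628    North
3    Fay      617  Central
8    Max      475     West
7    Ivy      467     West
4    Vic      452     West
1    Max      432     West
0  Quinn      401  Central
5   Lena       99    North
add column revenue_x3 = t['revenue'] * 3:
     rep  revenue   region  revenue_x3
2    Ivy      744     East        2232
6    Cal      628    North        1884
3    Fay      617  Central        1851
8    Max      475     West        1425
7    Ivy      467     West        1401
4    Vic      452     West        1356
1    Max      432     West        1296
0  Quinn      401  Central        1203
5   Lena       99    North         297
drop duplicate rep (keep=first):
     rep  revenue   region  revenue_x3
2    Ivy      744     East        2232
6    Cal      628    North        1884
3    Fay      617  Central        1851
8    Max      475     West        1425
4    Vic      452     West        1356
0  Quinn      401  Central        1203
5   Lena       99    North         297
max of column 'revenue_x3' → 2232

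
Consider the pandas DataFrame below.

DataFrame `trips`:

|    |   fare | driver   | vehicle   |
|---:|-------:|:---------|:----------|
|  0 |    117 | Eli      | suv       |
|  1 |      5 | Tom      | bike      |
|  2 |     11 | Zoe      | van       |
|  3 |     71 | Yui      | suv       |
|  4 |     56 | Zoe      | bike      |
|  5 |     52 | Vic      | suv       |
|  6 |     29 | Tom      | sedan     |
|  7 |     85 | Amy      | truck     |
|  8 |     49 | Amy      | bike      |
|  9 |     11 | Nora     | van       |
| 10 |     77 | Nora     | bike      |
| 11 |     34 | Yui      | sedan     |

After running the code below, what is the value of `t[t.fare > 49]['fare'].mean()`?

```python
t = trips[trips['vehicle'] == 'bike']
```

filter rows where vehicle == 'bike':
    fare driver vehicle
1      5    Tom    bike
4     56    Zoe    bike
8     49    Amy    bike
10    77   Nora    bike
filter rows where fare > 49:
    fare driver vehicle
4     56    Zoe    bike
10    77   Nora    bike
Taking the mean of column 'fare' gives 66.5.

66.5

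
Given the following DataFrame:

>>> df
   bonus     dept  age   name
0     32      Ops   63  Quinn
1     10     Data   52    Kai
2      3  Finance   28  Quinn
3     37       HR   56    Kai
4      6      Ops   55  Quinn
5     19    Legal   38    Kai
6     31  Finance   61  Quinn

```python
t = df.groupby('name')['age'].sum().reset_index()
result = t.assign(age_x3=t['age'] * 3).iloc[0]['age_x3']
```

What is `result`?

438

group by name, sum of age:
name
Kai      146
Quinn    207
Name: age, dtype: int64
reset_index():
    name  age
0    Kai  146
1  Quinn  207
add column age_x3 = t['age'] * 3:
    name  age  age_x3
0    Kai  146     438
1  Quinn  207     621
Reading off the value at position 0, column 'age_x3', we get 438.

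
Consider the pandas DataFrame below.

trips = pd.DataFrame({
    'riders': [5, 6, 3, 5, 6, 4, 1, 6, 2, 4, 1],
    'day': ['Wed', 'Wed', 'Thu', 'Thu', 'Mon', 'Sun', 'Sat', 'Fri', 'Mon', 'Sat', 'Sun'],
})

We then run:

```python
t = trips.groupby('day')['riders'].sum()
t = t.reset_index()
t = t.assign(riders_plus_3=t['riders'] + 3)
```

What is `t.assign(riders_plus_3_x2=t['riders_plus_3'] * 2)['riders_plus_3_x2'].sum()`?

group by day, sum of riders:
day
Fri     6
Mon     8
Sat     5
Sun     5
Thu     8
Wed    11
Name: riders, dtype: int64
reset_index():
   day  riders
0  Fri       6
1  Mon       8
2  Sat       5
3  Sun       5
4  Thu       8
5  Wed      11
add column riders_plus_3 = t['riders'] + 3:
   day  riders  riders_plus_3
0  Fri       6              9
1  Mon       8             11
2  Sat       5              8
3  Sun       5              8
4  Thu       8             11
5  Wed      11             14
add column riders_plus_3_x2 = t['riders_plus_3'] * 2:
   day  riders  riders_plus_3  riders_plus_3_x2
0  Fri       6              9                18
1  Mon       8             11                22
2  Sat       5              8                16
3  Sun       5              8                16
4  Thu       8             11                22
5  Wed      11             14                28
sum of column 'riders_plus_3_x2' → 122

122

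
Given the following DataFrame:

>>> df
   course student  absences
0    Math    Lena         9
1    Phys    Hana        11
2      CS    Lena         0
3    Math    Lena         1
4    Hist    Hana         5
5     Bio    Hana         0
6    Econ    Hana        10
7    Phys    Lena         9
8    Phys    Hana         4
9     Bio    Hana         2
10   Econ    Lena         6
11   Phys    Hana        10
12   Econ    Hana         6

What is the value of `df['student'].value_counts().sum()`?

13

value_counts of student:
student
Hana    8
Lena    5
Name: count, dtype: int64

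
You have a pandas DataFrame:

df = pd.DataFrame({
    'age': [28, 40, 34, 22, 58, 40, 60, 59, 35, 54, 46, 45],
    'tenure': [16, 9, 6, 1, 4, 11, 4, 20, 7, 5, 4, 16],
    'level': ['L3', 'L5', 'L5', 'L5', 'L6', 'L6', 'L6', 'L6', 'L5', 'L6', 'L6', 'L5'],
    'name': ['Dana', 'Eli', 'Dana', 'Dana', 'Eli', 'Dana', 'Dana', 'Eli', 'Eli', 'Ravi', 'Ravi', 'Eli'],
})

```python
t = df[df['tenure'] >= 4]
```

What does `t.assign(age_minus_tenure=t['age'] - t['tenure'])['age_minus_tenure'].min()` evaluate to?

12

filter rows where tenure >= 4:
    age  tenure level  name
0    28      16    L3  Dana
1    40       9    L5   Eli
2    34       6    L5  Dana
4    58       4    L6   Eli
5    40      11    L6  Dana
6    60       4    L6  Dana
7    59      20    L6   Eli
8    35       7    L5   Eli
9    54       5    L6  Ravi
10   46       4    L6  Ravi
11   45      16    L5   Eli
add column age_minus_tenure = t['age'] - t['tenure']:
    age  tenure level  name  age_minus_tenure
0    28      16    L3  Dana                12
1    40       9    L5   Eli                31
2    34       6    L5  Dana                28
4    58       4    L6   Eli                54
5    40      11    L6  Dana                29
6    60       4    L6  Dana                56
7    59      20    L6   Eli                39
8    35       7    L5   Eli                28
9    54       5    L6  Ravi                49
10   46       4    L6  Ravi                42
11   45      16    L5   Eli                29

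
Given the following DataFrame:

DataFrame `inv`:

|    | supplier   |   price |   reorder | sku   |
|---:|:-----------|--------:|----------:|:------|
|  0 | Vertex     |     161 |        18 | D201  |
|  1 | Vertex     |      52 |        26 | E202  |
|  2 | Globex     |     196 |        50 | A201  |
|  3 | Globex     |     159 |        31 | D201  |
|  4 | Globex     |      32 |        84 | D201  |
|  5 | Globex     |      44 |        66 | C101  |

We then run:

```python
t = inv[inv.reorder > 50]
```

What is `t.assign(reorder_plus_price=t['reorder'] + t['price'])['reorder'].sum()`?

150

filter rows where reorder > 50:
  supplier  price  reorder   sku
4   Globex     32       84  D201
5   Globex     44       66  C101
add column reorder_plus_price = t['reorder'] + t['price']:
  supplier  price  reorder   sku  reorder_plus_price
4   Globex     32       84  D201                 116
5   Globex     44       66  C101                 110
sum of column 'reorder' → 150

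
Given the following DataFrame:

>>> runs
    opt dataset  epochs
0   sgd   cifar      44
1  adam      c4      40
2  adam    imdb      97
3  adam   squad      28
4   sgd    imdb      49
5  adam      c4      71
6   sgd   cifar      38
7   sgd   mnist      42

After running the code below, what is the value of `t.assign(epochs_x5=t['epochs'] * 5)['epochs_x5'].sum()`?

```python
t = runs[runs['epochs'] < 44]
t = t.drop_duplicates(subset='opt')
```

filter rows where epochs < 44:
    opt dataset  epochs
1  adam      c4      40
3  adam   squad      28
6   sgd   cifar      38
7   sgd   mnist      42
drop duplicate opt (keep=first):
    opt dataset  epochs
1  adam      c4      40
6   sgd   cifar      38
add column epochs_x5 = t['epochs'] * 5:
    opt dataset  epochs  epochs_x5
1  adam      c4      40        200
6   sgd   cifar      38        190
The sum of column 'epochs_x5' is 390.

390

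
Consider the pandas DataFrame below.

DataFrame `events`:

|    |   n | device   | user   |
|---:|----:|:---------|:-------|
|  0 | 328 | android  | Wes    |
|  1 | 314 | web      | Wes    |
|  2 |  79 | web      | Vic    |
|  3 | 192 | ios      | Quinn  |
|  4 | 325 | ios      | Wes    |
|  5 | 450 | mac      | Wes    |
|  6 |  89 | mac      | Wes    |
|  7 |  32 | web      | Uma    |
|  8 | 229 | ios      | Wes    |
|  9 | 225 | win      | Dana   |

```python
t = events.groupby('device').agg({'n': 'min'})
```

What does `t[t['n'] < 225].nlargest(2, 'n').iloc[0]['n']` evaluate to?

group by device, min of n:
           n
device      
android  328
ios      192
mac       89
web       32
win      225
filter rows where n < 225:
          n
device     
ios     192
mac      89
web      32
take 2 rows with largest n:
          n
device     
ios     192
mac      89
Then the value at position 0, column 'n': 192

192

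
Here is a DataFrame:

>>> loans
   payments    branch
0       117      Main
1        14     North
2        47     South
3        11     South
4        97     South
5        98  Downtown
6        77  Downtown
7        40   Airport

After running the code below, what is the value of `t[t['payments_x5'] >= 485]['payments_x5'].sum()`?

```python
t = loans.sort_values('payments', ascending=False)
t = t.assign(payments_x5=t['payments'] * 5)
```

1560

sort by payments descending:
   payments    branch
0       117      Main
5        98  Downtown
4        97     South
6        77  Downtown
2        47     South
7        40   Airport
1        14     North
3        11     South
add column payments_x5 = t['payments'] * 5:
   payments    branch  payments_x5
0       117      Main          585
5        98  Downtown          490
4        97     South          485
6        77  Downtown          385
2        47     South          235
7        40   Airport          200
1        14     North           70
3        11     South           55
filter rows where payments_x5 >= 485:
   payments    branch  payments_x5
0       117      Main          585
5        98  Downtown          490
4        97     South          485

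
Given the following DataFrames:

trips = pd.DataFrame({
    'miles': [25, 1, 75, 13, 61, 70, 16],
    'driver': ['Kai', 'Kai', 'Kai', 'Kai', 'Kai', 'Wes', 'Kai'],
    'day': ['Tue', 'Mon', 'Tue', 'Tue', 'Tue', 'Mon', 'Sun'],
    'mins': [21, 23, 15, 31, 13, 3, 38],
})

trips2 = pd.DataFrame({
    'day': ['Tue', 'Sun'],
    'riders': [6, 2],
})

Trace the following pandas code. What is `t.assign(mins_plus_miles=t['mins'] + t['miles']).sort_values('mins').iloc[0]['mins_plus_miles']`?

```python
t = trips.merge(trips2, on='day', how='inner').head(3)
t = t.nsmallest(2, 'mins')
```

merge on 'day' (how='inner') → 5 rows:
   miles driver  day  mins  riders
0     25    Kai  Tue    21       6
1     75    Kai  Tue    15       6
2     13    Kai  Tue    31       6
3     61    Kai  Tue    13       6
4     16    Kai  Sun    38       2
take first 3 rows:
   miles driver  day  mins  riders
0     25    Kai  Tue    21       6
1     75    Kai  Tue    15       6
2     13    Kai  Tue    31       6
take 2 rows with smallest mins:
   miles driver  day  mins  riders
1     75    Kai  Tue    15       6
0     25    Kai  Tue    21       6
add column mins_plus_miles = t['mins'] + t['miles']:
   miles driver  day  mins  riders  mins_plus_miles
1     75    Kai  Tue    15       6               90
0     25    Kai  Tue    21       6               46
sort by mins:
   miles driver  day  mins  riders  mins_plus_miles
1     75    Kai  Tue    15       6               90
0     25    Kai  Tue    21       6               46
So iloc[0]['mins_plus_miles'] = 90.

90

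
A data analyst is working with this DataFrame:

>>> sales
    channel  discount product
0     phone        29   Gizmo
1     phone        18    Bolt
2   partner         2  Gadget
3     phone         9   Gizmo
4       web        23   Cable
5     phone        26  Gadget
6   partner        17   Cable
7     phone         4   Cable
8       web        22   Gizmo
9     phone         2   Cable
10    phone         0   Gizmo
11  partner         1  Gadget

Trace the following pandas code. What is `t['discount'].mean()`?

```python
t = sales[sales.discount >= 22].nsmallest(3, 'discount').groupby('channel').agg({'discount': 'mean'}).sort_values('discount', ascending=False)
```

filter rows where discount >= 22:
  channel  discount product
0   phone        29   Gizmo
4     web        23   Cable
5   phone        26  Gadget
8     web        22   Gizmo
take 3 rows with smallest discount:
  channel  discount product
8     web        22   Gizmo
4     web        23   Cable
5   phone        26  Gadget
group by channel, mean of discount:
         discount
channel          
phone        26.0
web          22.5
sort by discount descending:
         discount
channel          
phone        26.0
web          22.5

24.25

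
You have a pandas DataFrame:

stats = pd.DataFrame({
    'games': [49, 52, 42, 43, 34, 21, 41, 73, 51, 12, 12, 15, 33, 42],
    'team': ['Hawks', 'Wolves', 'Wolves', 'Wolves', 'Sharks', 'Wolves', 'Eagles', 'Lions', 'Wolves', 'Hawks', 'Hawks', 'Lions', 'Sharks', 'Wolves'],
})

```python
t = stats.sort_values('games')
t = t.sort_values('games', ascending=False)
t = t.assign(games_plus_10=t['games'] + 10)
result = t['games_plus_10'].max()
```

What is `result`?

sort by games:
    games    team
9      12   Hawks
10     12   Hawks
11     15   Lions
5      21  Wolves
12     33  Sharks
4      34  Sharks
6      41  Eagles
2      42  Wolves
13     42  Wolves
3      43  Wolves
0      49   Hawks
8      51  Wolves
1      52  Wolves
7      73   Lions
sort by games descending:
    games    team
7      73   Lions
1      52  Wolves
8      51  Wolves
0      49   Hawks
3      43  Wolves
2      42  Wolves
13     42  Wolves
6      41  Eagles
4      34  Sharks
12     33  Sharks
5      21  Wolves
11     15   Lions
9      12   Hawks
10     12   Hawks
add column games_plus_10 = t['games'] + 10:
    games    team  games_plus_10
7      73   Lions             83
1      52  Wolves             62
8      51  Wolves             61
0      49   Hawks             59
3      43  Wolves             53
2      42  Wolves             52
13     42  Wolves             52
6      41  Eagles             51
4      34  Sharks             44
12     33  Sharks             43
5      21  Wolves             31
11     15   Lions             25
9      12   Hawks             22
10     12   Hawks             22
Hence 83.

83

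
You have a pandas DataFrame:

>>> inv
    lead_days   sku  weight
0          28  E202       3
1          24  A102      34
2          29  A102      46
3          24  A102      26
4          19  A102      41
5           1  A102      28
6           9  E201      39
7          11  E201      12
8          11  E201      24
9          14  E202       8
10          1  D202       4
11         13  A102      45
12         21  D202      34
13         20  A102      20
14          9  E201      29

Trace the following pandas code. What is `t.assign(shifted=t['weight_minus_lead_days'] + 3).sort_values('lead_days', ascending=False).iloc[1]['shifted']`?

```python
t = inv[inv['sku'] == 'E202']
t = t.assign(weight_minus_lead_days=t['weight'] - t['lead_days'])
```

filter rows where sku == 'E202':
   lead_days   sku  weight
0         28  E202       3
9         14  E202       8
add column weight_minus_lead_days = t['weight'] - t['lead_days']:
   lead_days   sku  weight  weight_minus_lead_days
0         28  E202       3                     -25
9         14  E202       8                      -6
add column shifted = t['weight_minus_lead_days'] + 3:
   lead_days   sku  weight  weight_minus_lead_days  shifted
0         28  E202       3                     -25      -22
9         14  E202       8                      -6       -3
sort by lead_days descending:
   lead_days   sku  weight  weight_minus_lead_days  shifted
0         28  E202       3                     -25      -22
9         14  E202       8                      -6       -3
Finally, value at position 1, column 'shifted' = -3.

-3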